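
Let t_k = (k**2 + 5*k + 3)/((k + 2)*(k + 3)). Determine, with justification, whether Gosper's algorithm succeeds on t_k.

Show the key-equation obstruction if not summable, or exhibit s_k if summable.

The ratio is (k + 2)*(5*k + (k + 1)**2 + 8)/((k + 4)*(k**2 + 5*k + 3)).
A = k + 2, B = k + 4, C = k**2 + 5*k + 3.
Key eq: (k + 2)·f(k+1) = (k + 3)·f(k) + (k**2 + 5*k + 3).
Degrees (1,1,2) ⇒ d ≤ 2.
A polynomial solution: f(k) = k*(2*k + 1)/2.
Get s_k = R·t_k = k*(2*k + 1)/(2*(k + 2)) with R(k) = B(k−1)f(k)/C(k) = k*(k + 3)*(2*k + 1)/(2*(k**2 + 5*k + 3)).
s_(k+1) − s_k = (k**2 + 5*k + 3)/(k**2 + 5*k + 6) = t_k.

Yes. s_k = k*(2*k + 1)/(2*(k + 2)).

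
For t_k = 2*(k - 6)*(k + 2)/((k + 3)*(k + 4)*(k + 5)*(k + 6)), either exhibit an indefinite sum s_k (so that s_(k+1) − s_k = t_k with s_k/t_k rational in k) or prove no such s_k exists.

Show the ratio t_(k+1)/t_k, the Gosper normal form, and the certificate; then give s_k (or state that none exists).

s_k = k*(-k**2 - 52*k - 107)/(20*(k**3 + 12*k**2 + 47*k + 60))

Compute t_(k+1)/t_k: get (k - 5)*(k + 3)**2/((k - 6)*(k + 2)*(k + 7)).
A = k + 3, B = k + 7, C = k**2 - 4*k - 12.
f must satisfy (k + 3)·f(k+1) − (k + 6)·f(k) = k**2 - 4*k - 12.
deg f ≤ 3 (via 1,1,2).
Match coefficients ⇒ f(k) = -k*(k**2 + 52*k + 107)/40.
Get s_k = R·t_k = k*(-k**2 - 52*k - 107)/(20*(k**3 + 12*k**2 + 47*k + 60)) with R(k) = B(k−1)f(k)/C(k) = -k*(k + 6)*(k**2 + 52*k + 107)/(40*(k - 6)*(k + 2)).
Check: Δs_k = 2*(k**2 - 4*k - 12)/(k**4 + 18*k**3 + 119*k**2 + 342*k + 360). ✓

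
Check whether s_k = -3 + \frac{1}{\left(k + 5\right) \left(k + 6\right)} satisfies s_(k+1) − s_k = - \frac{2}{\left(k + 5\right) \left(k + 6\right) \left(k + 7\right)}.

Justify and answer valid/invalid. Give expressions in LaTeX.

s_(k+1) = -3 + 1/((k + 6)*(k + 7))
s_(k+1) − s_k = -2/(k**3 + 18*k**2 + 107*k + 210)
(s_(k+1) − s_k) − t_k = 0

Valid: the claim telescopes to t_k.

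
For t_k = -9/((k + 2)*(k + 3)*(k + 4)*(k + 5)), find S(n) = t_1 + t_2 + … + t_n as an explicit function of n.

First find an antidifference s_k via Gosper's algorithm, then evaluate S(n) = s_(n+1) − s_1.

r(k) = (k + 2)/(k + 6) after simplifying.
Factor: A=k + 2; B=k + 6; C=1.
Key eq: (k + 2)·f(k+1) = (k + 5)·f(k) + (1).
deg f ≤ 3 (via 1,1,0).
Match coefficients ⇒ f(k) = k*(k**2 + 9*k + 26)/72.
Then R = B(k−1)f/C = k*(k + 5)*(k**2 + 9*k + 26)/72, so s_k = R(k)·t_k = k*(-k**2 - 9*k - 26)/(8*(k + 2)*(k + 3)*(k + 4)).
Δs = -9/(k**4 + 14*k**3 + 71*k**2 + 154*k + 120), as required.
Telescope: S(n) = s_(n+1) − s_(1) = (-n**3 - 12*n**2 - 47*n - 36)/(8*(n**3 + 12*n**2 + 47*n + 60)) − (-3/40) = n*(-n**2 - 12*n - 47)/(20*(n**3 + 12*n**2 + 47*n + 60)).

S(n) = n*(-n**2 - 12*n - 47)/(20*(n**3 + 12*n**2 + 47*n + 60))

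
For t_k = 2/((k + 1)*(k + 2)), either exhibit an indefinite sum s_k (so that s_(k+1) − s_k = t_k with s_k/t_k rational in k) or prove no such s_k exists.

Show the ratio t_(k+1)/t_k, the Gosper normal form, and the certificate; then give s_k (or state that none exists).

Compute t_(k+1)/t_k: get (k + 1)/(k + 3).
Factor: A=k + 1; B=k + 3; C=1.
f must satisfy (k + 1)·f(k+1) − (k + 2)·f(k) = 1.
deg f ≤ 1 (via 1,1,0).
Coefficient equations give f(k) = k.
So s_k = (B(k−1)f/C)·t_k = (k*(k + 2))·t_k = 2*k/(k + 1).
Verify: 2/(k**2 + 3*k + 2) matches t_k.

s_k = 2*k/(k + 1)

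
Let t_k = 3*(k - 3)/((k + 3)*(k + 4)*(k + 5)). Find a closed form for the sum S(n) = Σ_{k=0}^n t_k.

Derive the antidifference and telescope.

S(n) = 3*(-n - 1)/(n**2 + 9*n + 20)

The ratio is (k - 2)*(k + 3)/((k - 3)*(k + 6)).
Factor: A=k + 3; B=k + 6; C=k - 3.
Solve (k + 3)·f(k+1) − (k + 5)·f(k) = k - 3.
Bound: deg f ≤ 2.
Solving with deg f ≤ 2: f(k) = -k.
Then R = B(k−1)f/C = -k*(k + 5)/(k - 3), so s_k = R(k)·t_k = -3*k/((k + 3)*(k + 4)).
Check: Δs_k = 3*(k - 3)/(k**3 + 12*k**2 + 47*k + 60). ✓
s_(n+1) = 3*(-n - 1)/(n**2 + 9*n + 20) and s_(0) = 0, so S(n) = 3*(-n - 1)/(n**2 + 9*n + 20).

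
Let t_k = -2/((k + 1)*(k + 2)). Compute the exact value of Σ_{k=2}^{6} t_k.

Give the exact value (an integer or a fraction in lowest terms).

Compute t_(k+1)/t_k: get (k + 1)/(k + 3).
Take A(k)=k + 1, B(k)=k + 3, C(k)=1.
Set up (k + 1)·f(k+1) − (k + 2)·f(k) − (1) = 0.
d = 1 from the (1,1,0) case.
A polynomial solution: f(k) = k.
Get s_k = R·t_k = -2*k/(k + 1) with R(k) = B(k−1)f(k)/C(k) = k*(k + 2).
Δs = -2/(k**2 + 3*k + 2), as required.
Evaluate s at k=7 and k=2: -7/4 and -4/3; difference -5/12.

Σ = -5/12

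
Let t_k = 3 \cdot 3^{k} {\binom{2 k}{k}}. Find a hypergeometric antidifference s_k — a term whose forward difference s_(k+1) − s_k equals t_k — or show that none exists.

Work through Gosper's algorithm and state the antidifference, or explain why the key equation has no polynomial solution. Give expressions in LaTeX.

t_(k+1)/t_k = 6*(2*k + 1)/(k + 1).
Normal form (A,B,C) = (12*k + 6, k + 1, 1).
Solve (12*k + 6)·f(k+1) − (k)·f(k) = 1.
deg f ≤ -1 (via 1,1,0).
d = -1 < 0 ⇒ no nonzero polynomial f; not summable.

no hypergeometric antidifference exists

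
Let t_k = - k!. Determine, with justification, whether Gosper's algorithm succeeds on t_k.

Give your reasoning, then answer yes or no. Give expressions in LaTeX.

Step 1: r(k) = k + 1.
Gosper form: A/B · C(k+1)/C(k) with A=k + 1, B=1, C=1.
Need (k + 1)·f(k+1) − (1)·f(k) = 1.
Bound: deg f ≤ -1.
deg f ≤ -1 is impossible — no certificate.

No — t_k has no hypergeometric antidifference.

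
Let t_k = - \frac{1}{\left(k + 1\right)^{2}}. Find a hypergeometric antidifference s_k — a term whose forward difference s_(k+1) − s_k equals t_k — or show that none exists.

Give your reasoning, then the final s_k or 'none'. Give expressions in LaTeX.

t_(k+1)/t_k = (k + 1)**2/(k + 2)**2.
A = k**2 + 2*k + 1, B = k**2 + 4*k + 4, C = 1.
Set up (k**2 + 2*k + 1)·f(k+1) − (k**2 + 2*k + 1)·f(k) − (1) = 0.
deg f ≤ 0 (via 2,2,0).
Generic f = c0 gives residual -1; -1 = 0 cannot hold, so t_k is not Gosper-summable.

none (Gosper's algorithm certifies no s_k)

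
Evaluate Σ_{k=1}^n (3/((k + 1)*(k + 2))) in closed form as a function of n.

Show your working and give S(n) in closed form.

S(n) = 3*n/(2*(n + 2))

r(k) = (k + 1)/(k + 3) after simplifying.
Take A(k)=k + 1, B(k)=k + 3, C(k)=1.
Set up (k + 1)·f(k+1) − (k + 2)·f(k) − (1) = 0.
Bound: deg f ≤ 1.
Solving with deg f ≤ 1: f(k) = k.
So s_k = (B(k−1)f/C)·t_k = (k*(k + 2))·t_k = 3*k/(k + 1).
Δs = 3/(k**2 + 3*k + 2), as required.
Σ_(k=1)^n t_k = s_(n+1) − s_(1) = (3*(n + 1)/(n + 2)) − (3/2), i.e. 3*n/(2*(n + 2)).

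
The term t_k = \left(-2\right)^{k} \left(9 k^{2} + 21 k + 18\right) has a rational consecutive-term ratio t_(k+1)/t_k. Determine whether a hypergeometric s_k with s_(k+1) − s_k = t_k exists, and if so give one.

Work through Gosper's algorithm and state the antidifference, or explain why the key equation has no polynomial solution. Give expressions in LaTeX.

t_(k+1)/t_k = 2*(-3*k**2 - 13*k - 16)/(3*k**2 + 7*k + 6).
So A=-2 and B=1, with C=k**2 + 7*k/3 + 2.
Solve (-2)·f(k+1) − (1)·f(k) = k**2 + 7*k/3 + 2.
d = 2 from the (0,0,2) case.
Solving with deg f ≤ 2: f(k) = -(3*k**2 + 3*k + 2)/9.
Certificate R = B(k−1)f/C = -(3*k**2 + 3*k + 2)/(3*(3*k**2 + 7*k + 6)) gives s_k = (-2)**k*(-3*k**2 - 3*k - 2).
s_(k+1) − s_k = (-2)**k*(9*k**2 + 21*k + 18) = t_k.

s_k = \left(-2\right)^{k} \left(- 3 k^{2} - 3 k - 2\right)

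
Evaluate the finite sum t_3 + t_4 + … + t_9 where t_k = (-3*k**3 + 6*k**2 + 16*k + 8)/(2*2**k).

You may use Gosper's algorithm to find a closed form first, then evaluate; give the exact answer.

Σ = -9769/1024

t_(k+1)/t_k = (3*k**3 + 3*k**2 - 19*k - 27)/(2*(3*k**3 - 6*k**2 - 16*k - 8)).
Factor: A=1/2; B=1; C=k**3 - 2*k**2 - 16*k/3 - 8/3.
Set up (1/2)·f(k+1) − (1)·f(k) − (k**3 - 2*k**2 - 16*k/3 - 8/3) = 0.
From deg A=0, deg B=0, deg C=3: d=3.
Solve for f: f(k) = -2*(3*k**3 + 3*k**2 - k - 3)/3 (degree 3 ≤ 3).
Certificate R = B(k−1)f/C = -2*(3*k**3 + 3*k**2 - k - 3)/(3*k**3 - 6*k**2 - 16*k - 8) gives s_k = (3*k**3 + 3*k**2 - k - 3)/2**k.
Δs = (-3*k**3 + 6*k**2 + 16*k + 8)/(2*2**k), as required.
Evaluate s at k=10 and k=3: 3287/1024 and 51/4; difference -9769/1024.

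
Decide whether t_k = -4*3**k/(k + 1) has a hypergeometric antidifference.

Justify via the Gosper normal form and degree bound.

Step 1: r(k) = 3*(k + 1)/(k + 2).
Take A(k)=3*k + 3, B(k)=k + 2, C(k)=1.
Set up (3*k + 3)·f(k+1) − (k + 1)·f(k) − (1) = 0.
From deg A=1, deg B=1, deg C=0: d=-1.
deg f ≤ -1 is impossible — no certificate.

No; the degree bound rules out any f.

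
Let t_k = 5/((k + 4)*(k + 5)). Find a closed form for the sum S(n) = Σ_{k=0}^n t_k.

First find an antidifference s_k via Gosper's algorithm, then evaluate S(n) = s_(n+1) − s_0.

Ratio r(k) = (k + 4)/(k + 6).
So A=k + 4 and B=k + 6, with C=1.
Set up (k + 4)·f(k+1) − (k + 5)·f(k) − (1) = 0.
From deg A=1, deg B=1, deg C=0: d=1.
Coefficient equations give f(k) = k/4.
R(k) = B(k−1)·f(k)/C(k) = k*(k + 5)/4; s_k = R·t_k = 5*k/(4*(k + 4)).
s_(k+1) − s_k = 5/(k**2 + 9*k + 20) = t_k.
s_(n+1) = 5*(n + 1)/(4*(n + 5)) and s_(0) = 0, so S(n) = 5*(n + 1)/(4*(n + 5)).

S(n) = 5*(n + 1)/(4*(n + 5))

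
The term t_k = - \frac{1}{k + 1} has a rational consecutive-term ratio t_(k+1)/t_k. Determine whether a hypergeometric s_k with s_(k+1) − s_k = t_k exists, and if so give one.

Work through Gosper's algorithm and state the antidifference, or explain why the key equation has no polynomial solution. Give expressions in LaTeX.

no hypergeometric antidifference exists

Compute t_(k+1)/t_k: get (k + 1)/(k + 2).
A = k + 1, B = k + 2, C = 1.
Need (k + 1)·f(k+1) − (k + 1)·f(k) = 1.
Degrees (1,1,0) ⇒ d ≤ 0.
Write f(k) = c0. Then LHS − RHS = -1, requiring -1 = 0: contradictory. No certificate.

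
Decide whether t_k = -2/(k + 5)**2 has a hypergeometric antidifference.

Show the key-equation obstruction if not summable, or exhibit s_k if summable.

r(k) = (k + 5)**2/(k + 6)**2 after simplifying.
So A=k**2 + 10*k + 25 and B=k**2 + 12*k + 36, with C=1.
Key eq: (k**2 + 10*k + 25)·f(k+1) = (k**2 + 10*k + 25)·f(k) + (1).
Bound: deg f ≤ 0.
Generic f = c0 gives residual -1; -1 = 0 cannot hold, so t_k is not Gosper-summable.

No — the linear system for f has no solution.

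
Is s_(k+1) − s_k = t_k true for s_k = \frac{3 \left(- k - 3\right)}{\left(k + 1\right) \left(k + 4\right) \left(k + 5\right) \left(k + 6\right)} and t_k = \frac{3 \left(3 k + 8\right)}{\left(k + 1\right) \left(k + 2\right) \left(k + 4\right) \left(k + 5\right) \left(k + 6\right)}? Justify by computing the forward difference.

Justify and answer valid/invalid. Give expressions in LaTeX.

Invalid: residual \frac{18 \left(- 2 k - 5\right)}{k^{6} + 25 k^{5} + 247 k^{4} + 1219 k^{3} + 3112 k^{2} + 3796 k + 1680} ≠ 0.

s_(k+1) = 3*(-k - 4)/((k + 2)*(k + 5)*(k + 6)*(k + 7))
s_(k+1) − s_k = 3*(3*k**2 + 17*k + 26)/(k**6 + 25*k**5 + 247*k**4 + 1219*k**3 + 3112*k**2 + 3796*k + 1680)
(s_(k+1) − s_k) − t_k = 18*(-2*k - 5)/(k**6 + 25*k**5 + 247*k**4 + 1219*k**3 + 3112*k**2 + 3796*k + 1680)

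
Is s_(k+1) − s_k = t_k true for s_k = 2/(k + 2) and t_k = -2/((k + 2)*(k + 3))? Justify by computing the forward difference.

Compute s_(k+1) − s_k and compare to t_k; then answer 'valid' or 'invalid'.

s_(k+1) = 2/(k + 3)
s_(k+1) − s_k = -2/((k + 2)*(k + 3))
(s_(k+1) − s_k) − t_k = 0

Valid — Δs_k = t_k.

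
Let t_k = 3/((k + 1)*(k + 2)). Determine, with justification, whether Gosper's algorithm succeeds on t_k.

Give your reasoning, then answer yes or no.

r(k) = (k + 1)/(k + 3) after simplifying.
A = k + 1, B = k + 3, C = 1.
Set up (k + 1)·f(k+1) − (k + 2)·f(k) − (1) = 0.
From deg A=1, deg B=1, deg C=0: d=1.
A polynomial solution: f(k) = k.
So s_k = (B(k−1)f/C)·t_k = (k*(k + 2))·t_k = 3*k/(k + 1).
Δs = 3/(k**2 + 3*k + 2), as required.

Yes. s_k = 3*k/(k + 1).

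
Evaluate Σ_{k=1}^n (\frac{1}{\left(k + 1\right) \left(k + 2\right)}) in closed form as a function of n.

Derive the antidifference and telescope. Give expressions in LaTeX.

S(n) = \frac{n}{2 \left(n + 2\right)}

Step 1: r(k) = (k + 1)/(k + 3).
A = k + 1, B = k + 3, C = 1.
Need (k + 1)·f(k+1) − (k + 2)·f(k) = 1.
Degrees (1,1,0) ⇒ d ≤ 1.
Match coefficients ⇒ f(k) = k.
Certificate R = B(k−1)f/C = k*(k + 2) gives s_k = k/(k + 1).
Check: Δs_k = 1/(k**2 + 3*k + 2). ✓
s_(n+1) = (n + 1)/(n + 2) and s_(1) = 1/2, so S(n) = n/(2*(n + 2)).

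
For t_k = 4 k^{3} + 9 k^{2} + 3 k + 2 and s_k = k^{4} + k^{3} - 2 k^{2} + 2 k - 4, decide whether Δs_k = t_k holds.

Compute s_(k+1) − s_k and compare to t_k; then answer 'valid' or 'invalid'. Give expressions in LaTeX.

valid (s_(k+1) − s_k reduces to t_k)

s_(k+1) = k**4 + 5*k**3 + 7*k**2 + 5*k - 2
s_(k+1) − s_k = 4*k**3 + 9*k**2 + 3*k + 2
(s_(k+1) − s_k) − t_k = 0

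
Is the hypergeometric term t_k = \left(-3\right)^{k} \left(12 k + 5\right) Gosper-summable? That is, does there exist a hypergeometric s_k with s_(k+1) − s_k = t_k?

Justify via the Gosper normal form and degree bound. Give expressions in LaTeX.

Yes. s_k = \left(-3\right)^{k} \left(1 - 3 k\right).

t_(k+1)/t_k = 3*(-12*k - 17)/(12*k + 5).
So A=-3 and B=1, with C=k + 5/12.
f must satisfy (-3)·f(k+1) − (1)·f(k) = k + 5/12.
From deg A=0, deg B=0, deg C=1: d=1.
Coefficient equations give f(k) = -(3*k - 1)/12.
Certificate R = B(k−1)f/C = -(3*k - 1)/(12*k + 5) gives s_k = (-3)**k*(1 - 3*k).
s_(k+1) − s_k = (-3)**k*(12*k + 5) = t_k.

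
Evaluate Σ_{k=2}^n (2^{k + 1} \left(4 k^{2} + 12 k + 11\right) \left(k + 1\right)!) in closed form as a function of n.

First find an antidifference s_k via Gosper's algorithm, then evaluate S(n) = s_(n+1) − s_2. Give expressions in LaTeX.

Compute t_(k+1)/t_k: get 2*(4*k**3 + 28*k**2 + 67*k + 54)/(4*k**2 + 12*k + 11).
Factor: A=2*k + 4; B=1; C=k**2 + 3*k + 11/4.
Set up (2*k + 4)·f(k+1) − (1)·f(k) − (k**2 + 3*k + 11/4) = 0.
Degrees (1,0,2) ⇒ d ≤ 1.
Solving with deg f ≤ 1: f(k) = (2*k + 1)/4.
So s_k = (B(k−1)f/C)·t_k = ((2*k + 1)/(4*k**2 + 12*k + 11))·t_k = 2**(k + 1)*(2*k + 1)*factorial(k + 1).
Δs = 2**(k + 1)*(4*k**2 + 12*k + 11)*factorial(k + 1), as required.
s_(n+1) = 2**(n + 2)*(2*n + 3)*factorial(n + 2) and s_(2) = 240, so S(n) = 8*2**n*n*factorial(n + 2) + 12*2**n*factorial(n + 2) - 240.

S(n) = 8 \cdot 2^{n} n \left(n + 2\right)! + 12 \cdot 2^{n} \left(n + 2\right)! - 240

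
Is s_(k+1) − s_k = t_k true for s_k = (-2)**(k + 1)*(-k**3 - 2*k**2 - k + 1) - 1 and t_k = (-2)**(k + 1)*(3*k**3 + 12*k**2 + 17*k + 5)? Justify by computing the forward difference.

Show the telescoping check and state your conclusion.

Valid: the claim telescopes to t_k.

s_(k+1) = -4*(-2)**k*(k + (k + 1)**3 + 2*(k + 1)**2) - 1
s_(k+1) − s_k = (-2)**(k + 1)*(3*k**3 + 12*k**2 + 17*k + 5)
(s_(k+1) − s_k) − t_k = 0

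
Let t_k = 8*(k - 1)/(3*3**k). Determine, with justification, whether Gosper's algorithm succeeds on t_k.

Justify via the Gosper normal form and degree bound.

Compute t_(k+1)/t_k: get k/(3*(k - 1)).
A = 1/3, B = 1, C = k - 1.
Set up (1/3)·f(k+1) − (1)·f(k) − (k - 1) = 0.
From deg A=0, deg B=0, deg C=1: d=1.
Solving with deg f ≤ 1: f(k) = -3*(2*k - 1)/4.
Then R = B(k−1)f/C = -3*(2*k - 1)/(4*(k - 1)), so s_k = R(k)·t_k = 2*(1 - 2*k)/3**k.
Verify: 8*(k - 1)/(3*3**k) matches t_k.

Yes. s_k = 2*(1 - 2*k)/3**k.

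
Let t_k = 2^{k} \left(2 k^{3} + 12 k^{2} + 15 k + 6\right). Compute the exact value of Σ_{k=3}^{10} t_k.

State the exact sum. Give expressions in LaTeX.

The ratio is 2*(2*k**3 + 18*k**2 + 45*k + 35)/(2*k**3 + 12*k**2 + 15*k + 6).
Factor: A=2; B=1; C=k**3 + 6*k**2 + 15*k/2 + 3.
Set up (2)·f(k+1) − (1)·f(k) − (k**3 + 6*k**2 + 15*k/2 + 3) = 0.
Bound: deg f ≤ 3.
Match coefficients ⇒ f(k) = (2*k**3 + 3*k - 4)/2.
So s_k = (B(k−1)f/C)·t_k = ((2*k**3 + 3*k - 4)/(2*k**3 + 12*k**2 + 15*k + 6))·t_k = 2**k*(2*k**3 + 3*k - 4).
Check: Δs_k = 2**k*(2*k**3 + 12*k**2 + 15*k + 6). ✓
Telescoping: Σ = s_(11) − s_(3) = 5511168 − (472) = 5510696.

Σ = 5510696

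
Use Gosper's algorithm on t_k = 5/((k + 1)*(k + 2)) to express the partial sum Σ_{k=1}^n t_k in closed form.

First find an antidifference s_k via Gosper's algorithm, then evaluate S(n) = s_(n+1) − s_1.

S(n) = 5*n/(2*(n + 2))

r(k) = (k + 1)/(k + 3) after simplifying.
Factor: A=k + 1; B=k + 3; C=1.
f must satisfy (k + 1)·f(k+1) − (k + 2)·f(k) = 1.
d = 1 from the (1,1,0) case.
Solve for f: f(k) = k (degree 1 ≤ 1).
Get s_k = R·t_k = 5*k/(k + 1) with R(k) = B(k−1)f(k)/C(k) = k*(k + 2).
Check: Δs_k = 5/(k**2 + 3*k + 2). ✓
Σ_(k=1)^n t_k = s_(n+1) − s_(1) = (5*(n + 1)/(n + 2)) − (5/2), i.e. 5*n/(2*(n + 2)).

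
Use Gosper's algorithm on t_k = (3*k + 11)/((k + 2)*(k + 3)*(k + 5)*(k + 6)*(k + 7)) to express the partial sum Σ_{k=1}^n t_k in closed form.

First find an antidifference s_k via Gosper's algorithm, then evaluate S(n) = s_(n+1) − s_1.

S(n) = n*(n**2 + 16*n + 81)/(126*(n**3 + 16*n**2 + 81*n + 126))

The ratio is (k + 2)*(k + 5)*(3*k + 14)/((k + 4)*(k + 8)*(3*k + 11)).
Normal form (A,B,C) = (k + 2, k + 8, k**2 + 23*k/3 + 44/3).
Solve (k + 2)·f(k+1) − (k + 7)·f(k) = k**2 + 23*k/3 + 44/3.
d = 5 from the (1,1,2) case.
Coefficient equations give f(k) = k*(k + 3)*(k + 4)*(k**2 + 13*k + 52)/180.
Get s_k = R·t_k = k*(k**2 + 13*k + 52)/(60*(k**3 + 13*k**2 + 52*k + 60)) with R(k) = B(k−1)f(k)/C(k) = k*(k + 3)*(k + 7)*(k**2 + 13*k + 52)/(60*(3*k + 11)).
Verify: (3*k + 11)/(k**5 + 23*k**4 + 203*k**3 + 853*k**2 + 1692*k + 1260) matches t_k.
Evaluate: s_(n+1) = (n**3 + 16*n**2 + 81*n + 66)/(60*(n**3 + 16*n**2 + 81*n + 126)); subtract s_(1) = 11/1260 ⇒ S(n) = n*(n**2 + 16*n + 81)/(126*(n**3 + 16*n**2 + 81*n + 126)).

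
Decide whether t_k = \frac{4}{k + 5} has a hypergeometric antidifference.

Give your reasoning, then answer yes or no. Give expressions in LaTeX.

The ratio is (k + 5)/(k + 6).
Normal form (A,B,C) = (k + 5, k + 6, 1).
Set up (k + 5)·f(k+1) − (k + 5)·f(k) − (1) = 0.
Bound: deg f ≤ 0.
Generic f = c0 gives residual -1; -1 = 0 cannot hold, so t_k is not Gosper-summable.

No. Not Gosper-summable.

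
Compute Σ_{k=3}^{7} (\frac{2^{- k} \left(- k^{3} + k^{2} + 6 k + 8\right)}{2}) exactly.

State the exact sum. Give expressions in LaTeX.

Ratio r(k) = (k**3/2 + k**2 - 5*k/2 - 7)/(k**3 - k**2 - 6*k - 8).
Factor: A=1/2; B=1; C=k**3 - k**2 - 6*k - 8.
Solve (1/2)·f(k+1) − (1)·f(k) = k**3 - k**2 - 6*k - 8.
Degrees (0,0,3) ⇒ d ≤ 3.
Solve for f: f(k) = -2*(k - 1)*(k**2 + 3*k + 4) (degree 3 ≤ 3).
So s_k = (B(k−1)f/C)·t_k = (-2*(k - 1)*(k**2 + 3*k + 4)/(k**3 - k**2 - 6*k - 8))·t_k = (k**3 + 2*k**2 + k - 4)/2**k.
Verify: (-k**3 + k**2 + 6*k + 8)/(2*2**k) matches t_k.
Evaluate s at k=8 and k=3: 161/64 and 11/2; difference -191/64.

Σ = -191/64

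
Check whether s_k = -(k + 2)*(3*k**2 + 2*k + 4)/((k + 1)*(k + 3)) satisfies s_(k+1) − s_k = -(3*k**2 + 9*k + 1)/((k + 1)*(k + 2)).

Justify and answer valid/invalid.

Invalid: residual 5*(2*k**2 + 4*k - 1)/(k**4 + 10*k**3 + 35*k**2 + 50*k + 24) ≠ 0.

s_(k+1) = -(k + 3)*(2*k + 3*(k + 1)**2 + 6)/((k + 2)*(k + 4))
s_(k+1) − s_k = (-3*k**4 - 30*k**3 - 90*k**2 - 95*k - 17)/(k**4 + 10*k**3 + 35*k**2 + 50*k + 24)
(s_(k+1) − s_k) − t_k = 5*(2*k**2 + 4*k - 1)/(k**4 + 10*k**3 + 35*k**2 + 50*k + 24)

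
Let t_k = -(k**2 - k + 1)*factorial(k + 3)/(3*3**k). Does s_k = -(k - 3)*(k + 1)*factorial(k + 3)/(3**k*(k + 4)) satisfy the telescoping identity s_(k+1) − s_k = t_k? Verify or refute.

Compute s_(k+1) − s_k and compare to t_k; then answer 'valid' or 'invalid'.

s_(k+1) = -(k - 2)*(k + 2)*factorial(k + 4)/(3*3**k*(k + 5))
s_(k+1) − s_k = -(k**4 + 5*k**3 + 3*k**2 + 7*k - 19)*factorial(k + 3)/(3*3**k*(k + 4)*(k + 5))
(s_(k+1) − s_k) − t_k = (k**3 + 3*k**2 - 6*k + 13)*factorial(k + 3)/(3**k*(k + 4)*(k + 5))

Invalid: residual (k**3 + 3*k**2 - 6*k + 13)*factorial(k + 3)/(3**k*(k + 4)*(k + 5)) ≠ 0.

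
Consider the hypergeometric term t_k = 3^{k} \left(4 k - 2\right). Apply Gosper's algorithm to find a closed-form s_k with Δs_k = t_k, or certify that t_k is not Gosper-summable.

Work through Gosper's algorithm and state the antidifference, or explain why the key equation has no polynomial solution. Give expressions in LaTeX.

Step 1: r(k) = 3*(2*k + 1)/(2*k - 1).
So A=3 and B=1, with C=k - 1/2.
Set up (3)·f(k+1) − (1)·f(k) − (k - 1/2) = 0.
d = 1 from the (0,0,1) case.
Solve for f: f(k) = (k - 2)/2 (degree 1 ≤ 1).
Certificate R = B(k−1)f/C = (k - 2)/(2*k - 1) gives s_k = 2*3**k*(k - 2).
Δs = 3**k*(4*k - 2), as required.

s_k = 2 \cdot 3^{k} \left(k - 2\right)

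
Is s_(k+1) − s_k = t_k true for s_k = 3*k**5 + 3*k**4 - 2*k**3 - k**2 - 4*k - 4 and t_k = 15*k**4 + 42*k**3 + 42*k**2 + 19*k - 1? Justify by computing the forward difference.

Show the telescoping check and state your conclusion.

Valid — Δs_k = t_k.

s_(k+1) = 3*k**5 + 18*k**4 + 40*k**3 + 41*k**2 + 15*k - 5
s_(k+1) − s_k = 15*k**4 + 42*k**3 + 42*k**2 + 19*k - 1
(s_(k+1) − s_k) − t_k = 0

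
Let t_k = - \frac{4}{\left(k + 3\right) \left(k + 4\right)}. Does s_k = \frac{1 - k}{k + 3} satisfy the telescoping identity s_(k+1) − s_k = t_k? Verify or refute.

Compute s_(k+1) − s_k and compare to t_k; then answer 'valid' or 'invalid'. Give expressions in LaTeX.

valid (s_(k+1) − s_k reduces to t_k)

s_(k+1) = -k/(k + 4)
s_(k+1) − s_k = -4/(k**2 + 7*k + 12)
(s_(k+1) − s_k) − t_k = 0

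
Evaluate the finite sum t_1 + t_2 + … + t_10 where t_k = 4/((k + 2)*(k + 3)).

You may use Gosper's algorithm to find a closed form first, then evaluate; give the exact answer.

Ratio r(k) = (k + 2)/(k + 4).
Normal form (A,B,C) = (k + 2, k + 4, 1).
Need (k + 2)·f(k+1) − (k + 3)·f(k) = 1.
From deg A=1, deg B=1, deg C=0: d=1.
Solving with deg f ≤ 1: f(k) = k/2.
Certificate R = B(k−1)f/C = k*(k + 3)/2 gives s_k = 2*k/(k + 2).
Verify: 4/(k**2 + 5*k + 6) matches t_k.
Evaluate s at k=11 and k=1: 22/13 and 2/3; difference 40/39.

Σ = 40/39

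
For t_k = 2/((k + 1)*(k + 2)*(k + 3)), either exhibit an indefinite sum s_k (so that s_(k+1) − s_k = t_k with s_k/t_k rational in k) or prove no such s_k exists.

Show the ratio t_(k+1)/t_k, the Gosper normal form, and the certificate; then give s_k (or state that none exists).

s_k = k*(k + 3)/(2*(k + 1)*(k + 2))

r(k) = (k + 1)/(k + 4) after simplifying.
Take A(k)=k + 1, B(k)=k + 4, C(k)=1.
f must satisfy (k + 1)·f(k+1) − (k + 3)·f(k) = 1.
deg f ≤ 2 (via 1,1,0).
Solve for f: f(k) = k*(k + 3)/4 (degree 2 ≤ 2).
Get s_k = R·t_k = k*(k + 3)/(2*(k + 1)*(k + 2)) with R(k) = B(k−1)f(k)/C(k) = k*(k + 3)**2/4.
Check: Δs_k = 2/(k**3 + 6*k**2 + 11*k + 6). ✓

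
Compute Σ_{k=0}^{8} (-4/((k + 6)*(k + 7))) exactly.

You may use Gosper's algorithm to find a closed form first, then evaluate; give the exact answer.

Compute t_(k+1)/t_k: get (k + 6)/(k + 8).
Normal form (A,B,C) = (k + 6, k + 8, 1).
Solve (k + 6)·f(k+1) − (k + 7)·f(k) = 1.
d = 1 from the (1,1,0) case.
Coefficient equations give f(k) = k/6.
So s_k = (B(k−1)f/C)·t_k = (k*(k + 7)/6)·t_k = -2*k/(3*k + 18).
Verify: -4/(k**2 + 13*k + 42) matches t_k.
Evaluate s at k=9 and k=0: -2/5 and 0; difference -2/5.

Σ = -2/5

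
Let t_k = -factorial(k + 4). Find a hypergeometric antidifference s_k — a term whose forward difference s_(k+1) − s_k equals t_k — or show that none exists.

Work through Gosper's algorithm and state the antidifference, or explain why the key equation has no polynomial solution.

no hypergeometric antidifference exists

The ratio is k + 5.
Gosper form: A/B · C(k+1)/C(k) with A=k + 5, B=1, C=1.
Key eq: (k + 5)·f(k+1) = (1)·f(k) + (1).
Degrees (1,0,0) ⇒ d ≤ -1.
Bound -1 < 0, so the key equation has no polynomial solution.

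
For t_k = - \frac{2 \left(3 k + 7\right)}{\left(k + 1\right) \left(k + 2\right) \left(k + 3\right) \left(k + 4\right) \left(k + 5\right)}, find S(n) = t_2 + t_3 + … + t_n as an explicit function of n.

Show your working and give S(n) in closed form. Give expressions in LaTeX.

t_(k+1)/t_k = (k + 1)*(3*k + 10)/((k + 6)*(3*k + 7)).
Take A(k)=k + 1, B(k)=k + 6, C(k)=k + 7/3.
f must satisfy (k + 1)·f(k+1) − (k + 5)·f(k) = k + 7/3.
d = 4 from the (1,1,1) case.
A polynomial solution: f(k) = k*(k + 2)*(k**2 + 8*k + 19)/36.
Certificate R = B(k−1)f/C = k*(k + 2)*(k + 5)*(k**2 + 8*k + 19)/(12*(3*k + 7)) gives s_k = k*(-k**2 - 8*k - 19)/(6*(k**3 + 8*k**2 + 19*k + 12)).
Verify: 2*(-3*k - 7)/(k**5 + 15*k**4 + 85*k**3 + 225*k**2 + 274*k + 120) matches t_k.
Telescope: S(n) = s_(n+1) − s_(2) = (-n**3 - 11*n**2 - 38*n - 28)/(6*(n**3 + 11*n**2 + 38*n + 40)) − (-13/90) = (-n**3 - 11*n**2 - 38*n + 50)/(45*(n**3 + 11*n**2 + 38*n + 40)).

S(n) = \frac{- n^{3} - 11 n^{2} - 38 n + 50}{45 \left(n^{3} + 11 n^{2} + 38 n + 40\right)}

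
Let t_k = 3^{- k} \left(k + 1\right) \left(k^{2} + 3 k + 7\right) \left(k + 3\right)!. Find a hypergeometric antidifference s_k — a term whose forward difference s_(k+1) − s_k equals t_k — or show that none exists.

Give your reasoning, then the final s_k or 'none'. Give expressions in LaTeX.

Compute t_(k+1)/t_k: get (k + 2)*(k + 4)*(3*k + (k + 1)**2 + 10)/(3*(k + 1)*(k**2 + 3*k + 7)).
Factor: A=k/3 + 4/3; B=1; C=k**3 + 4*k**2 + 10*k + 7.
Set up (k/3 + 4/3)·f(k+1) − (1)·f(k) − (k**3 + 4*k**2 + 10*k + 7) = 0.
Bound: deg f ≤ 2.
Coefficient equations give f(k) = 3*(k**2 + k - 1).
Certificate R = B(k−1)f/C = 3*(k**2 + k - 1)/((k + 1)*(k**2 + 3*k + 7)) gives s_k = 3**(1 - k)*(k**2 + k - 1)*factorial(k + 3).
Δs = (k + 1)*(k**2 + 3*k + 7)*factorial(k + 3)/3**k, as required.

s_k = 3^{1 - k} \left(k^{2} + k - 1\right) \left(k + 3\right)!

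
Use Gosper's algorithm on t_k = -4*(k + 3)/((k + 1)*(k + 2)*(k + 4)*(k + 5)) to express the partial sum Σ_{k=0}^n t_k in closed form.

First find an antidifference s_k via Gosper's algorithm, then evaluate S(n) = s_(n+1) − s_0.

The ratio is (k + 1)*(k + 4)**2/((k + 3)**2*(k + 6)).
A = k + 1, B = k + 6, C = k**2 + 6*k + 9.
Solve (k + 1)·f(k+1) − (k + 5)·f(k) = k**2 + 6*k + 9.
d = 4 from the (1,1,2) case.
Coefficient equations give f(k) = k*(k + 2)*(k + 3)*(k + 5)/8.
So s_k = (B(k−1)f/C)·t_k = (k*(k + 2)*(k + 5)**2/(8*(k + 3)))·t_k = k*(-k - 5)/(2*(k**2 + 5*k + 4)).
Check: Δs_k = 4*(-k - 3)/(k**4 + 12*k**3 + 49*k**2 + 78*k + 40). ✓
Evaluate: s_(n+1) = (-n**2 - 7*n - 6)/(2*(n**2 + 7*n + 10)); subtract s_(0) = 0 ⇒ S(n) = (-n**2 - 7*n - 6)/(2*(n**2 + 7*n + 10)).

S(n) = (-n**2 - 7*n - 6)/(2*(n**2 + 7*n + 10))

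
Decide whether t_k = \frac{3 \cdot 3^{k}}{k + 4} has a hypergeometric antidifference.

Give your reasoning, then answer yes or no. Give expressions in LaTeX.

No — negative degree bound, so no certificate f.

Step 1: r(k) = 3*(k + 4)/(k + 5).
A = 3*k + 12, B = k + 5, C = 1.
Key eq: (3*k + 12)·f(k+1) = (k + 4)·f(k) + (1).
Bound: deg f ≤ -1.
Bound -1 < 0, so the key equation has no polynomial solution.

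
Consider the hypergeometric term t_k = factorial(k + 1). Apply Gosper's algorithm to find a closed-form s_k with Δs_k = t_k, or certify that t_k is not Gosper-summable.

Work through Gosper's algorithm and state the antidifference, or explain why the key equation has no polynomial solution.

none (Gosper's algorithm certifies no s_k)

Compute t_(k+1)/t_k: get k + 2.
Normal form (A,B,C) = (k + 2, 1, 1).
Key eq: (k + 2)·f(k+1) = (1)·f(k) + (1).
Degrees (1,0,0) ⇒ d ≤ -1.
Negative degree bound (-1): no f exists, t_k not Gosper-summable.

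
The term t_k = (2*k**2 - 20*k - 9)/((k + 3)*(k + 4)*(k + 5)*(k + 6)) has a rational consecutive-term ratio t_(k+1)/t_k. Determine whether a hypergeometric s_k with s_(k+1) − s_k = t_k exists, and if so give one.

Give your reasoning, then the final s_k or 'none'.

Ratio r(k) = (k + 3)*(20*k - 2*(k + 1)**2 + 29)/((k + 7)*(-2*k**2 + 20*k + 9)).
A = k + 3, B = k + 7, C = k**2 - 10*k - 9/2.
Key eq: (k + 3)·f(k+1) = (k + 6)·f(k) + (k**2 - 10*k - 9/2).
deg f ≤ 3 (via 1,1,2).
Match coefficients ⇒ f(k) = -k*(k**2 + 42*k + 2)/30.
Then R = B(k−1)f/C = -k*(k + 6)*(k**2 + 42*k + 2)/(15*(2*k**2 - 20*k - 9)), so s_k = R(k)·t_k = k*(-k**2 - 42*k - 2)/(15*(k + 3)*(k + 4)*(k + 5)).
Verify: (2*k**2 - 20*k - 9)/(k**4 + 18*k**3 + 119*k**2 + 342*k + 360) matches t_k.

s_k = k*(-k**2 - 42*k - 2)/(15*(k + 3)*(k + 4)*(k + 5))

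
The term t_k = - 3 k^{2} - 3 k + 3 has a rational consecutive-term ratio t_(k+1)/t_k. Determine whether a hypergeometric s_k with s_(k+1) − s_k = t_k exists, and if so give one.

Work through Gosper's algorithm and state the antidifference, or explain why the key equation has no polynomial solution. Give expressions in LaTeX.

Step 1: r(k) = (k + (k + 1)**2)/(k**2 + k - 1).
Gosper form: A/B · C(k+1)/C(k) with A=1, B=1, C=k**2 + k - 1.
Key eq: (1)·f(k+1) = (1)·f(k) + (k**2 + k - 1).
Degrees (0,0,2) ⇒ d ≤ 3.
A polynomial solution: f(k) = k*(k - 2)*(k + 2)/3.
So s_k = (B(k−1)f/C)·t_k = (k*(k - 2)*(k + 2)/(3*(k**2 + k - 1)))·t_k = k*(4 - k**2).
Check: Δs_k = -3*k**2 - 3*k + 3. ✓

s_k = k \left(4 - k^{2}\right)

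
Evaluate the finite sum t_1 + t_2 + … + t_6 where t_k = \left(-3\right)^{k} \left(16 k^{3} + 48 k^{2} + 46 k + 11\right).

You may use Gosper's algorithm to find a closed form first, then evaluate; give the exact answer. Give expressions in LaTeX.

Σ = 3289236

Ratio r(k) = 3*(-16*k**3 - 96*k**2 - 190*k - 121)/(16*k**3 + 48*k**2 + 46*k + 11).
Normal form (A,B,C) = (-3, 1, k**3 + 3*k**2 + 23*k/8 + 11/16).
Need (-3)·f(k+1) − (1)·f(k) = k**3 + 3*k**2 + 23*k/8 + 11/16.
Bound: deg f ≤ 3.
Match coefficients ⇒ f(k) = -(k + 1)*(4*k**2 - k - 1)/16.
Get s_k = R·t_k = (-3)**k*(-4*k**3 - 3*k**2 + 2*k + 1) with R(k) = B(k−1)f(k)/C(k) = -(k + 1)*(4*k**2 - k - 1)/(16*k**3 + 48*k**2 + 46*k + 11).
Δs = (-3)**k*(16*k**3 + 48*k**2 + 46*k + 11), as required.
Telescoping: Σ = s_(7) − s_(1) = 3289248 − (12) = 3289236.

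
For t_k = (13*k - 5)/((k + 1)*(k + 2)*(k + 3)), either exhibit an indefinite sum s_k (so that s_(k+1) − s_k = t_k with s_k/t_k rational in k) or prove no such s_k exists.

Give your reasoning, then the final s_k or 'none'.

Step 1: r(k) = (k + 1)*(13*k + 8)/((k + 4)*(13*k - 5)).
So A=k + 1 and B=k + 4, with C=k - 5/13.
f must satisfy (k + 1)·f(k+1) − (k + 3)·f(k) = k - 5/13.
Degrees (1,1,1) ⇒ d ≤ 2.
Coefficient equations give f(k) = k*(2*k - 7)/13.
So s_k = (B(k−1)f/C)·t_k = (k*(k + 3)*(2*k - 7)/(13*k - 5))·t_k = k*(2*k - 7)/((k + 1)*(k + 2)).
Check: Δs_k = (13*k - 5)/(k**3 + 6*k**2 + 11*k + 6). ✓

s_k = k*(2*k - 7)/((k + 1)*(k + 2))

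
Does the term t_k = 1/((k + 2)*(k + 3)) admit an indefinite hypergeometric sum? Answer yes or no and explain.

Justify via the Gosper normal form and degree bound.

Yes. s_k = k/(2*(k + 2)).

t_(k+1)/t_k = (k + 2)/(k + 4).
Gosper form: A/B · C(k+1)/C(k) with A=k + 2, B=k + 4, C=1.
Need (k + 2)·f(k+1) − (k + 3)·f(k) = 1.
deg f ≤ 1 (via 1,1,0).
Match coefficients ⇒ f(k) = k/2.
Get s_k = R·t_k = k/(2*(k + 2)) with R(k) = B(k−1)f(k)/C(k) = k*(k + 3)/2.
s_(k+1) − s_k = 1/(k**2 + 5*k + 6) = t_k.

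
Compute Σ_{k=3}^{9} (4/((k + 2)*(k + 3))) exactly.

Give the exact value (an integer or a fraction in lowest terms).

Σ = 7/15

The ratio is (k + 2)/(k + 4).
Gosper form: A/B · C(k+1)/C(k) with A=k + 2, B=k + 4, C=1.
Key eq: (k + 2)·f(k+1) = (k + 3)·f(k) + (1).
d = 1 from the (1,1,0) case.
Solve for f: f(k) = k/2 (degree 1 ≤ 1).
So s_k = (B(k−1)f/C)·t_k = (k*(k + 3)/2)·t_k = 2*k/(k + 2).
Δs = 4/(k**2 + 5*k + 6), as required.
Evaluate s at k=10 and k=3: 5/3 and 6/5; difference 7/15.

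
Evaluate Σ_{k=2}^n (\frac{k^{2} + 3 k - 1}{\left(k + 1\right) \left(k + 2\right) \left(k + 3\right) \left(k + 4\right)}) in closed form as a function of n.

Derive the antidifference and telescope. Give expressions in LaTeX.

S(n) = \frac{11 n^{3} + 39 n^{2} - 14 n - 36}{60 \left(n^{3} + 9 n^{2} + 26 n + 24\right)}

The ratio is (k + 1)*(3*k + (k + 1)**2 + 2)/((k + 5)*(k**2 + 3*k - 1)).
Factor: A=k + 1; B=k + 5; C=k**2 + 3*k - 1.
Set up (k + 1)·f(k+1) − (k + 4)·f(k) − (k**2 + 3*k - 1) = 0.
d = 3 from the (1,1,2) case.
Solve for f: f(k) = k*(k**2 - 7)/6 (degree 3 ≤ 3).
R(k) = B(k−1)·f(k)/C(k) = k*(k + 4)*(k**2 - 7)/(6*(k**2 + 3*k - 1)); s_k = R·t_k = k*(k**2 - 7)/(6*(k + 1)*(k + 2)*(k + 3)).
s_(k+1) − s_k = (k**2 + 3*k - 1)/(k**4 + 10*k**3 + 35*k**2 + 50*k + 24) = t_k.
Evaluate: s_(n+1) = (n**3 + 3*n**2 - 4*n - 6)/(6*(n**3 + 9*n**2 + 26*n + 24)); subtract s_(2) = -1/60 ⇒ S(n) = (11*n**3 + 39*n**2 - 14*n - 36)/(60*(n**3 + 9*n**2 + 26*n + 24)).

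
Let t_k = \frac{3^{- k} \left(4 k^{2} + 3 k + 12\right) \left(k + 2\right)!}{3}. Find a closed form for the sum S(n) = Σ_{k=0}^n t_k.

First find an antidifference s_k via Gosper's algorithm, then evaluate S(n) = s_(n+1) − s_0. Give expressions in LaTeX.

t_(k+1)/t_k = (k + 3)*(3*k + 4*(k + 1)**2 + 15)/(3*(4*k**2 + 3*k + 12)).
Gosper form: A/B · C(k+1)/C(k) with A=k/3 + 1, B=1, C=k**2 + 3*k/4 + 3.
Need (k/3 + 1)·f(k+1) − (1)·f(k) = k**2 + 3*k/4 + 3.
Degrees (1,0,2) ⇒ d ≤ 1.
Solving with deg f ≤ 1: f(k) = 3*(4*k - 1)/4.
Then R = B(k−1)f/C = 3*(4*k - 1)/(4*k**2 + 3*k + 12), so s_k = R(k)·t_k = (4*k - 1)*factorial(k + 2)/3**k.
Verify: (4*k**2 + 3*k + 12)*factorial(k + 2)/(3*3**k) matches t_k.
Telescope: S(n) = s_(n+1) − s_(0) = 3**(-n - 1)*(4*n + 3)*factorial(n + 3) − (-2) = 2 + 4*n*factorial(n + 3)/(3*3**n) + factorial(n + 3)/3**n.

S(n) = 2 + \frac{4 \cdot 3^{- n} n \left(n + 3\right)!}{3} + 3^{- n} \left(n + 3\right)!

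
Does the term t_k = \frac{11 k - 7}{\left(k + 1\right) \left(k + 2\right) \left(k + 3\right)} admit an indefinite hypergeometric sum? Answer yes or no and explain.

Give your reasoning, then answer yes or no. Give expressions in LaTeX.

Yes. s_k = \frac{k \left(k - 8\right)}{\left(k + 1\right) \left(k + 2\right)}.

Step 1: r(k) = (k + 1)*(11*k + 4)/((k + 4)*(11*k - 7)).
Factor: A=k + 1; B=k + 4; C=k - 7/11.
Set up (k + 1)·f(k+1) − (k + 3)·f(k) − (k - 7/11) = 0.
Bound: deg f ≤ 2.
Solving with deg f ≤ 2: f(k) = k*(k - 8)/11.
Get s_k = R·t_k = k*(k - 8)/((k + 1)*(k + 2)) with R(k) = B(k−1)f(k)/C(k) = k*(k - 8)*(k + 3)/(11*k - 7).
Δs = (11*k - 7)/(k**3 + 6*k**2 + 11*k + 6), as required.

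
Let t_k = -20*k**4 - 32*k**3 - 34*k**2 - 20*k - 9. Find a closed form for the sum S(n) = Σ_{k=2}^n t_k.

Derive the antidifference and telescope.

The ratio is (20*k**4 + 112*k**3 + 250*k**2 + 264*k + 115)/(20*k**4 + 32*k**3 + 34*k**2 + 20*k + 9).
So A=1 and B=1, with C=k**4 + 8*k**3/5 + 17*k**2/10 + k + 9/20.
f must satisfy (1)·f(k+1) − (1)·f(k) = k**4 + 8*k**3/5 + 17*k**2/10 + k + 9/20.
Bound: deg f ≤ 5.
A polynomial solution: f(k) = k*(4*k**4 - 2*k**3 + 2*k**2 + k + 4)/20.
R(k) = B(k−1)·f(k)/C(k) = k*(4*k**4 - 2*k**3 + 2*k**2 + k + 4)/(20*k**4 + 32*k**3 + 34*k**2 + 20*k + 9); s_k = R·t_k = k*(-4*k**4 + 2*k**3 - 2*k**2 - k - 4).
Δs = -20*k**4 - 32*k**3 - 34*k**2 - 20*k - 9, as required.
s_(n+1) = -4*n**5 - 18*n**4 - 34*n**3 - 35*n**2 - 24*n - 9 and s_(2) = -124, so S(n) = -4*n**5 - 18*n**4 - 34*n**3 - 35*n**2 - 24*n + 115.

S(n) = -4*n**5 - 18*n**4 - 34*n**3 - 35*n**2 - 24*n + 115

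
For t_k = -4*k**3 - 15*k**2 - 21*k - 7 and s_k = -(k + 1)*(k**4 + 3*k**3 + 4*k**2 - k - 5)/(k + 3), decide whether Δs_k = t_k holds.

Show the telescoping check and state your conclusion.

s_(k+1) = (-k**5 - 9*k**4 - 33*k**3 - 58*k**2 - 42*k - 4)/(k + 4)
s_(k+1) − s_k = (-4*k**5 - 37*k**4 - 126*k**3 - 210*k**2 - 159*k - 32)/(k**2 + 7*k + 12)
(s_(k+1) − s_k) − t_k = 2*(3*k**4 + 24*k**3 + 62*k**2 + 71*k + 26)/(k**2 + 7*k + 12)

Invalid: residual 2*(3*k**4 + 24*k**3 + 62*k**2 + 71*k + 26)/(k**2 + 7*k + 12) ≠ 0.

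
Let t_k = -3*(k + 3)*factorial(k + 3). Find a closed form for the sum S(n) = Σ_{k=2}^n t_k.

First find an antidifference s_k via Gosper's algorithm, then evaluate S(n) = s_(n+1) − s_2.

S(n) = 360 - 3*factorial(n + 4)

The ratio is (k + 4)**2/(k + 3).
Take A(k)=k + 4, B(k)=1, C(k)=k + 3.
f must satisfy (k + 4)·f(k+1) − (1)·f(k) = k + 3.
Bound: deg f ≤ 0.
A polynomial solution: f(k) = 1.
Then R = B(k−1)f/C = 1/(k + 3), so s_k = R(k)·t_k = -3*factorial(k + 3).
Check: Δs_k = -3*(k + 3)*factorial(k + 3). ✓
s_(n+1) = -3*factorial(n + 4) and s_(2) = -360, so S(n) = 360 - 3*factorial(n + 4).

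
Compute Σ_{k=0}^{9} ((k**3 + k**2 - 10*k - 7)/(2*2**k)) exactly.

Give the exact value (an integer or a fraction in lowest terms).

Compute t_(k+1)/t_k: get (k**3 + 4*k**2 - 5*k - 15)/(2*(k**3 + k**2 - 10*k - 7)).
Gosper form: A/B · C(k+1)/C(k) with A=1/2, B=1, C=k**3 + k**2 - 10*k - 7.
f must satisfy (1/2)·f(k+1) − (1)·f(k) = k**3 + k**2 - 10*k - 7.
deg f ≤ 3 (via 0,0,3).
Solving with deg f ≤ 3: f(k) = -2*(k**3 + 4*k**2 + k - 1).
Then R = B(k−1)f/C = -2*(k**3 + 4*k**2 + k - 1)/(k**3 + k**2 - 10*k - 7), so s_k = R(k)·t_k = (-k**3 - 4*k**2 - k + 1)/2**k.
Δs = (k**3 + k**2 - 10*k - 7)/(2*2**k), as required.
Evaluate s at k=10 and k=0: -1409/1024 and 1; difference -2433/1024.

Σ = -2433/1024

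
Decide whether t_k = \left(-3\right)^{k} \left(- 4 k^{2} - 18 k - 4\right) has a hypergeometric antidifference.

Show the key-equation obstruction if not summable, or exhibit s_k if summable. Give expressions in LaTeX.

Yes. s_k = \left(-3\right)^{k} \left(k^{2} + 3 k - 2\right).

Compute t_(k+1)/t_k: get 3*(-2*k**2 - 13*k - 13)/(2*k**2 + 9*k + 2).
A = -3, B = 1, C = k**2 + 9*k/2 + 1.
f must satisfy (-3)·f(k+1) − (1)·f(k) = k**2 + 9*k/2 + 1.
Degrees (0,0,2) ⇒ d ≤ 2.
Solving with deg f ≤ 2: f(k) = -(k**2 + 3*k - 2)/4.
Get s_k = R·t_k = (-3)**k*(k**2 + 3*k - 2) with R(k) = B(k−1)f(k)/C(k) = -(k**2 + 3*k - 2)/(2*(2*k**2 + 9*k + 2)).
Check: Δs_k = (-3)**k*(-4*k**2 - 18*k - 4). ✓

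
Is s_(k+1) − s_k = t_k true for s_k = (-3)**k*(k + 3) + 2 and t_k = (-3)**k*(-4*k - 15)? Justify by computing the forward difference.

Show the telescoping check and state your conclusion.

Valid: the claim telescopes to t_k.

s_(k+1) = (-3)**(k + 1)*(k + 4) + 2
s_(k+1) − s_k = (-3)**k*(-4*k - 15)
(s_(k+1) − s_k) − t_k = 0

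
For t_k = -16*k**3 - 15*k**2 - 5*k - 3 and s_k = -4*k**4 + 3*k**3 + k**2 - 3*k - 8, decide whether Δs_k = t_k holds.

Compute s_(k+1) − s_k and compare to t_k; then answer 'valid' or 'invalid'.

s_(k+1) = -4*k**4 - 13*k**3 - 14*k**2 - 8*k - 11
s_(k+1) − s_k = -16*k**3 - 15*k**2 - 5*k - 3
(s_(k+1) − s_k) − t_k = 0

valid; difference matches t_k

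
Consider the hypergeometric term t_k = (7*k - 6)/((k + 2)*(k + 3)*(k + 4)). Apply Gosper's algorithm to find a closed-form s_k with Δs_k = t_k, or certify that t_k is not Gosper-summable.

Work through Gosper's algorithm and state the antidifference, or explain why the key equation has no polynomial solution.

s_k = k*(2*k - 11)/(3*(k + 2)*(k + 3))

t_(k+1)/t_k = (k + 2)*(7*k + 1)/((k + 5)*(7*k - 6)).
A = k + 2, B = k + 5, C = k - 6/7.
f must satisfy (k + 2)·f(k+1) − (k + 4)·f(k) = k - 6/7.
d = 2 from the (1,1,1) case.
Solving with deg f ≤ 2: f(k) = k*(2*k - 11)/21.
Certificate R = B(k−1)f/C = k*(k + 4)*(2*k - 11)/(3*(7*k - 6)) gives s_k = k*(2*k - 11)/(3*(k + 2)*(k + 3)).
s_(k+1) − s_k = (7*k - 6)/(k**3 + 9*k**2 + 26*k + 24) = t_k.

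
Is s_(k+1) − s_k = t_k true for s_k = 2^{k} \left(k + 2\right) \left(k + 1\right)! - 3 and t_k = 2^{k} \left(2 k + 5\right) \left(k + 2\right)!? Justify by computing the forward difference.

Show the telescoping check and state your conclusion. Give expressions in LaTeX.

s_(k+1) = 2**(k + 1)*(k + 3)*factorial(k + 2) - 3
s_(k+1) − s_k = 2**k*(2*k + 5)*factorial(k + 2)
(s_(k+1) − s_k) − t_k = 0

valid (s_(k+1) − s_k reduces to t_k)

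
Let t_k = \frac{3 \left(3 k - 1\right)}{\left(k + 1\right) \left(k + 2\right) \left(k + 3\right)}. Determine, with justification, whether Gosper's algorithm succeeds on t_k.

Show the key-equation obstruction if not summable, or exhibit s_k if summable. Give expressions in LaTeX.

Yes. s_k = \frac{3 k \left(k - 3\right)}{2 \left(k + 1\right) \left(k + 2\right)}.

Compute t_(k+1)/t_k: get (k + 1)*(3*k + 2)/((k + 4)*(3*k - 1)).
Gosper form: A/B · C(k+1)/C(k) with A=k + 1, B=k + 4, C=k - 1/3.
Need (k + 1)·f(k+1) − (k + 3)·f(k) = k - 1/3.
d = 2 from the (1,1,1) case.
Match coefficients ⇒ f(k) = k*(k - 3)/6.
Certificate R = B(k−1)f/C = k*(k - 3)*(k + 3)/(2*(3*k - 1)) gives s_k = 3*k*(k - 3)/(2*(k + 1)*(k + 2)).
s_(k+1) − s_k = 3*(3*k - 1)/(k**3 + 6*k**2 + 11*k + 6) = t_k.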